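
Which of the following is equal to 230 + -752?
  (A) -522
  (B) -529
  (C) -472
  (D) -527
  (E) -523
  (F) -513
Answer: A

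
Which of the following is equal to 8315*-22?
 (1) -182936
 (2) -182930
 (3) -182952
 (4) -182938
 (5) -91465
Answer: 2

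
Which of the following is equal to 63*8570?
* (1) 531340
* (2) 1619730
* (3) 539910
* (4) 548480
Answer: 3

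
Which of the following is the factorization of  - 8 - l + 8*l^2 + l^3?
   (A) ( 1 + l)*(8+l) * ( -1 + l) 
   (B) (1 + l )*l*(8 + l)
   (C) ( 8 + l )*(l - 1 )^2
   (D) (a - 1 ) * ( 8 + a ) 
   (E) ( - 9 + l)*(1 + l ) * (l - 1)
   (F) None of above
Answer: A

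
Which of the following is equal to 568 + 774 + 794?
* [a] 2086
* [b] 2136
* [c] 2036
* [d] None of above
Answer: b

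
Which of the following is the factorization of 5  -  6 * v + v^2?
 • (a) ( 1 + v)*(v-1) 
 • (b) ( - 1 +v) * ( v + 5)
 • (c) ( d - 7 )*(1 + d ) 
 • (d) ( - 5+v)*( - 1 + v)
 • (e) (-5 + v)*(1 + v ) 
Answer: d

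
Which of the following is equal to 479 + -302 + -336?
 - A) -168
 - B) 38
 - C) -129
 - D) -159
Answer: D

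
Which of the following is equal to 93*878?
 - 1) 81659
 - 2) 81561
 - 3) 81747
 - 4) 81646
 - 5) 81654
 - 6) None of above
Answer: 5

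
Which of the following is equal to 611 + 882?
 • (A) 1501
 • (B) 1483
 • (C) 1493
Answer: C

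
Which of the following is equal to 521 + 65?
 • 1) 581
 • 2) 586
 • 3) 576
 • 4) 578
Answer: 2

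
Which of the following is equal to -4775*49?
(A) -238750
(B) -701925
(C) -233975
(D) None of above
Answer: C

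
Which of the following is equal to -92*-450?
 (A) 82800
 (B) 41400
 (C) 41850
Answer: B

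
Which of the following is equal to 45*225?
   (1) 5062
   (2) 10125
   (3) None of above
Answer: 2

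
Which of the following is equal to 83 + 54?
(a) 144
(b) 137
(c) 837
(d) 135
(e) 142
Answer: b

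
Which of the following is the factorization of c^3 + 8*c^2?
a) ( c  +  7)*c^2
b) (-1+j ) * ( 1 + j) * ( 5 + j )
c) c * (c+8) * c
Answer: c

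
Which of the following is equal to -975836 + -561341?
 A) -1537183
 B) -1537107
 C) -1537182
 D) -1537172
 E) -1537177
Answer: E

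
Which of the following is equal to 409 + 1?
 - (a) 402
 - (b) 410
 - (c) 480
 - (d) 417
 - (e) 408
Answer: b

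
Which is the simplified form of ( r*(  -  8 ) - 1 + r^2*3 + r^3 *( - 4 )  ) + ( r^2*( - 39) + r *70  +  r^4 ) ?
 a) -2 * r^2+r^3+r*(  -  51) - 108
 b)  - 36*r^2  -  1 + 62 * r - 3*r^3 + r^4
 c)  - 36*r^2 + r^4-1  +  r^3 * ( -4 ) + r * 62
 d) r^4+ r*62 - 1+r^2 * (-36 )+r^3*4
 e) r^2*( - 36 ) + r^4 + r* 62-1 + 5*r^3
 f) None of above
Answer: c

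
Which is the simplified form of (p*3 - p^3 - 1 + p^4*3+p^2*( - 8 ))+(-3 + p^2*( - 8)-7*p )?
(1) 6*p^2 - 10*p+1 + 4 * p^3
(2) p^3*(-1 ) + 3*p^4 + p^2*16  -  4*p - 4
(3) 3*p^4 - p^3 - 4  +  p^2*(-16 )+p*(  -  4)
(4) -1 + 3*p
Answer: 3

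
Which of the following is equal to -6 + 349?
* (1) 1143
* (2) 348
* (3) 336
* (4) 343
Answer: 4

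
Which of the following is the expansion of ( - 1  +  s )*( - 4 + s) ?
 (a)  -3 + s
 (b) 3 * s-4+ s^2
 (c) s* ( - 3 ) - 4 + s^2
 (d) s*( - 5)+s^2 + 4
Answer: d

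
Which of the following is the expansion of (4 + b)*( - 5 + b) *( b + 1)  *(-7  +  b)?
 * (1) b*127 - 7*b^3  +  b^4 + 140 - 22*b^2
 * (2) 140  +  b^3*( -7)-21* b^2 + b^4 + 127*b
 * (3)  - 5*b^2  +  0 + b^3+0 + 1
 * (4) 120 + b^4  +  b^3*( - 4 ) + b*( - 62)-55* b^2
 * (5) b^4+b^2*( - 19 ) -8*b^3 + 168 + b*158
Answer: 2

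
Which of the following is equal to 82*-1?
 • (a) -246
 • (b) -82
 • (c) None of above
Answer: b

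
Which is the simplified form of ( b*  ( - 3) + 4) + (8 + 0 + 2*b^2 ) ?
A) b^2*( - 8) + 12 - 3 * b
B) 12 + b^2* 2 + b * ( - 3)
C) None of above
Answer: B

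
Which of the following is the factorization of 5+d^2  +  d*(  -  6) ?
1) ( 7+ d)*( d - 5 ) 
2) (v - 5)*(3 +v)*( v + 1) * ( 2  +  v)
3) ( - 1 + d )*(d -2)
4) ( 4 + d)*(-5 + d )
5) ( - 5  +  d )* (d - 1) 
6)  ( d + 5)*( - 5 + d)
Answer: 5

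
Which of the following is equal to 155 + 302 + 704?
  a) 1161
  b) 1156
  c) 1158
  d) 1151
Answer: a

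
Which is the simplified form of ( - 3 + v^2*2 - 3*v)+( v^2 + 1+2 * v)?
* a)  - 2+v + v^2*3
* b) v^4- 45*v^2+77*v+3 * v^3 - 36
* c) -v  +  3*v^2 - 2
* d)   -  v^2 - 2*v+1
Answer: c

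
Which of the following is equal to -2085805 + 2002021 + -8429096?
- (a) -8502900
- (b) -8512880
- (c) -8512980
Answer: b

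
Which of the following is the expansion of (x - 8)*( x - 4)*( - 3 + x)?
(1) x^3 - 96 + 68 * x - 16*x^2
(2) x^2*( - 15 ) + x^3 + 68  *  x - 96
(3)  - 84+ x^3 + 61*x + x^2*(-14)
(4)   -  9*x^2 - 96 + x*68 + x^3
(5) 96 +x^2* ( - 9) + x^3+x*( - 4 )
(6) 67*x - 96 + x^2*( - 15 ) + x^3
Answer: 2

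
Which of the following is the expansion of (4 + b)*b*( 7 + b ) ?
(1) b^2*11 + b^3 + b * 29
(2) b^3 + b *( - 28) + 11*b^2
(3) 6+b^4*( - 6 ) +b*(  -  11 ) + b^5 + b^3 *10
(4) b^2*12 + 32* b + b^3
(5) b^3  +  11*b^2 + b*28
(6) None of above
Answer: 5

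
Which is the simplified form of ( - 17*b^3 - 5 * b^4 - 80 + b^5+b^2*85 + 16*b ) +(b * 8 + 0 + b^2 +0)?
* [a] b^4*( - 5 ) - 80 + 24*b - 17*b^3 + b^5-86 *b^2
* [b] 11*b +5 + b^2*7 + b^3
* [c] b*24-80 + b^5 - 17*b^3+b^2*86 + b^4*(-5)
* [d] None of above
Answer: c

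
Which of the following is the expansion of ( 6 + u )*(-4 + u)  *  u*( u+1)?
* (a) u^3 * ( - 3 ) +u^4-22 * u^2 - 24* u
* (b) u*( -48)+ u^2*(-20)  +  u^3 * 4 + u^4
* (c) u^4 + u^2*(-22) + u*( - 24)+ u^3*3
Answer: c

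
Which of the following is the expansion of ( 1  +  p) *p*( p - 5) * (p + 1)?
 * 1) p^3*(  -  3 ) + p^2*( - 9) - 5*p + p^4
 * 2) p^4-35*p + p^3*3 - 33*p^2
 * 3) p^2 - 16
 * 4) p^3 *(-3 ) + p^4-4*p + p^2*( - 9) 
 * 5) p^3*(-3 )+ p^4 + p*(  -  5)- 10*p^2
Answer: 1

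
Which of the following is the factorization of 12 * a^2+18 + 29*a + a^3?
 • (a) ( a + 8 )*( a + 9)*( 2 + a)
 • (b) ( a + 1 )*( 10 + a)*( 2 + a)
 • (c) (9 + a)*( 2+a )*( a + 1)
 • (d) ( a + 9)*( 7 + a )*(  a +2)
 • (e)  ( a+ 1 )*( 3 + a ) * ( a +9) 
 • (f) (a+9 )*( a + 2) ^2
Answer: c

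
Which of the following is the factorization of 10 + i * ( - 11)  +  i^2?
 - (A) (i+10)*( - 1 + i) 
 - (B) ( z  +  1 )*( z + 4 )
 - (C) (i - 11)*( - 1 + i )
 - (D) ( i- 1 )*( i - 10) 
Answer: D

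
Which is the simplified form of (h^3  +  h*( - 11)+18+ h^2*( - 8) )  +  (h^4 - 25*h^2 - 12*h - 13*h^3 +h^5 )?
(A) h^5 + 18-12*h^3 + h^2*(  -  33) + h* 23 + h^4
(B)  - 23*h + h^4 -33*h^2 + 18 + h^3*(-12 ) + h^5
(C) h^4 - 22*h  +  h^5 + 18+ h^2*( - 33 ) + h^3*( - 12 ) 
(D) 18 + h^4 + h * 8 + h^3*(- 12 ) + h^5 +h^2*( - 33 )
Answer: B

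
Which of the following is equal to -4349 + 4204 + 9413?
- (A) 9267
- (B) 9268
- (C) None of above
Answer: B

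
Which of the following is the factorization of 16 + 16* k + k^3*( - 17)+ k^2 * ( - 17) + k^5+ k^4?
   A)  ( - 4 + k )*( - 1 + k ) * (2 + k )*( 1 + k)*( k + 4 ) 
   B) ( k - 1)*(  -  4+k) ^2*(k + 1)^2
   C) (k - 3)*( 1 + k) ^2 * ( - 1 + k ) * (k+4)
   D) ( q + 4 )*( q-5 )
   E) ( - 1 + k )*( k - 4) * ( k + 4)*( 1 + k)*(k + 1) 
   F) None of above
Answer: E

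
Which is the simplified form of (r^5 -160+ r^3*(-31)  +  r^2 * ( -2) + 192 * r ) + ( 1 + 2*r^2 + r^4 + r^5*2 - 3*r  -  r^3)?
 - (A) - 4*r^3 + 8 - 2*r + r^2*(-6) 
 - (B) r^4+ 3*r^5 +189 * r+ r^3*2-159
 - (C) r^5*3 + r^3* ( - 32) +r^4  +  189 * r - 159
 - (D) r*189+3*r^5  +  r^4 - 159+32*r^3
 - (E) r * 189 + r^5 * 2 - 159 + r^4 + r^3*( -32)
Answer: C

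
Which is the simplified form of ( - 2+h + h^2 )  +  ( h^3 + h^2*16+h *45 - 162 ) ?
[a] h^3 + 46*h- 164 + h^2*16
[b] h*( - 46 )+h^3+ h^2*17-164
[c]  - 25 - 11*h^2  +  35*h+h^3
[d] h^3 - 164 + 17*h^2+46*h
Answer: d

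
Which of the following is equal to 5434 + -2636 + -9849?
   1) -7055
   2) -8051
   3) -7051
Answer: 3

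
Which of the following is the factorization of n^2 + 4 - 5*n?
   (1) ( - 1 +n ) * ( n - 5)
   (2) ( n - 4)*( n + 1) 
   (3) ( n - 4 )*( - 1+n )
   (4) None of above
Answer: 3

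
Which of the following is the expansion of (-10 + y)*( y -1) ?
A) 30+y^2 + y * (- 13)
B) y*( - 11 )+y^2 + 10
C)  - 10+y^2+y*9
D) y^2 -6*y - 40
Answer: B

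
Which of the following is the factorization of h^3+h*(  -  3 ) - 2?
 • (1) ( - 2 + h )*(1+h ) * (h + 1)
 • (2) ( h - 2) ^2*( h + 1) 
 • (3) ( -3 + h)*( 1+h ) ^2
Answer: 1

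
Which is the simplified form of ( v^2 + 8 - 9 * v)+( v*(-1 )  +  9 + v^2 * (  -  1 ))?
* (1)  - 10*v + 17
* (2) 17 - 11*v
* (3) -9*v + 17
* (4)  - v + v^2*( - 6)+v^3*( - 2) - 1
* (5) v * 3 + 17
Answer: 1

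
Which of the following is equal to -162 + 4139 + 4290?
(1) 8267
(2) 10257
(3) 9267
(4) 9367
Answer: 1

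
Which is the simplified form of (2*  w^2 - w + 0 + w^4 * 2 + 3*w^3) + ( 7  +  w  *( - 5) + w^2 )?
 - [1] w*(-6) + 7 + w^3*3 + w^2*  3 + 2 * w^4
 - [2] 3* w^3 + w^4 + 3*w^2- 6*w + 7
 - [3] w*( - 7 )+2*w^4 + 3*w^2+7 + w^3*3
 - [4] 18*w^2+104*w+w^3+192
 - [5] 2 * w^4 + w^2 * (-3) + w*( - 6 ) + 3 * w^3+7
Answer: 1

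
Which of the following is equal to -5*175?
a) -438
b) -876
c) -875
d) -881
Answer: c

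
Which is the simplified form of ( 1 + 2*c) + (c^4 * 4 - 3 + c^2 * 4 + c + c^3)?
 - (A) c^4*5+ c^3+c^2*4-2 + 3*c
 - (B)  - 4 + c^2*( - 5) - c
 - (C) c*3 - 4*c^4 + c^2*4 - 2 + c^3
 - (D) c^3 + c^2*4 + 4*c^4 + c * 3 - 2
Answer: D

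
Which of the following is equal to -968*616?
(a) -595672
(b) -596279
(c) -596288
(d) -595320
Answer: c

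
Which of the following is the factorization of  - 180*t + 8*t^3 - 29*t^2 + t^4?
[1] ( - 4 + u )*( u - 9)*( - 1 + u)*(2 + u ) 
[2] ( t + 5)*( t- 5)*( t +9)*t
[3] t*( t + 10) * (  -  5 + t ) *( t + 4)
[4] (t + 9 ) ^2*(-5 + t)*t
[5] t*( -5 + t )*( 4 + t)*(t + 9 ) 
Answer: 5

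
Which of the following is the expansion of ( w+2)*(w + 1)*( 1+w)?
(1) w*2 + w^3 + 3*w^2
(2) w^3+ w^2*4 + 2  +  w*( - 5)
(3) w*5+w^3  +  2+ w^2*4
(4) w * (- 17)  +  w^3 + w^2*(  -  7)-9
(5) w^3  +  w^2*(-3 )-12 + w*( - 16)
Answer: 3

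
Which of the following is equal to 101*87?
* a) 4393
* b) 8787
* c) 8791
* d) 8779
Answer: b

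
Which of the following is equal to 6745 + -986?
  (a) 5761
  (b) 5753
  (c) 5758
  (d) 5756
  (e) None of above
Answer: e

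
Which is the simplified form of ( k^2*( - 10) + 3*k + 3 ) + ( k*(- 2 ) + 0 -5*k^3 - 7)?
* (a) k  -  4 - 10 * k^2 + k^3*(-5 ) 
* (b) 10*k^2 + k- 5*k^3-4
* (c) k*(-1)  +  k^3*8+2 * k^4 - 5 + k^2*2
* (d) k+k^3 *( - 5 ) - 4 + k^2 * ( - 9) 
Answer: a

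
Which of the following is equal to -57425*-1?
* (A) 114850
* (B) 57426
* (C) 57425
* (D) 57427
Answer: C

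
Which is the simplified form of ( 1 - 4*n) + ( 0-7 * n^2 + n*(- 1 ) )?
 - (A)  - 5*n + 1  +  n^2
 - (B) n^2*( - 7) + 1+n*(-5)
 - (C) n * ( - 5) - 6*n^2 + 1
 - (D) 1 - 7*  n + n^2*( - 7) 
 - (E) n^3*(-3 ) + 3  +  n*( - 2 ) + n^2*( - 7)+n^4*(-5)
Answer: B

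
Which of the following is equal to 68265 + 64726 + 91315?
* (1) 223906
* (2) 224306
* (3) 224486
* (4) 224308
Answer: 2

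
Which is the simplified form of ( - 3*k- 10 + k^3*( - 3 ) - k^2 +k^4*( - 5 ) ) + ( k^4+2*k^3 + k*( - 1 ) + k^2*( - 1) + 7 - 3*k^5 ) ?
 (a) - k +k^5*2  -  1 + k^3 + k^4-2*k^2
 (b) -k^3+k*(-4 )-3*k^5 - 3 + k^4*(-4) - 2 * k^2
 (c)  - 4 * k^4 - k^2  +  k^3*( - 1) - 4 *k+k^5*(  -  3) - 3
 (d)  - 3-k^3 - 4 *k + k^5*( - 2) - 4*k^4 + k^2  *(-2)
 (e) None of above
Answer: b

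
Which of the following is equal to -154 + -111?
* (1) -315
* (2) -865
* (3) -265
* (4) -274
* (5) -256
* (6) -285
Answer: 3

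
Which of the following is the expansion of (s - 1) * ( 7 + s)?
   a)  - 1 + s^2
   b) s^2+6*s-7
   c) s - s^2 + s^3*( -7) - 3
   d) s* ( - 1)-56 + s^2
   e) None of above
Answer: b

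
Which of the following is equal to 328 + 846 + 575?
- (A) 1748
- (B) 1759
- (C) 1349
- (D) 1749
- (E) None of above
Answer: D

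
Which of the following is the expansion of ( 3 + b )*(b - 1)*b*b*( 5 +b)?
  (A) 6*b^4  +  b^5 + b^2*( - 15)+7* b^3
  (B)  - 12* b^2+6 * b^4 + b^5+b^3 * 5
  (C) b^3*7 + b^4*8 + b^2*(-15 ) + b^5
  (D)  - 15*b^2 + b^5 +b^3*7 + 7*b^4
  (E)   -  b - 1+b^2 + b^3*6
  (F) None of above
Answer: D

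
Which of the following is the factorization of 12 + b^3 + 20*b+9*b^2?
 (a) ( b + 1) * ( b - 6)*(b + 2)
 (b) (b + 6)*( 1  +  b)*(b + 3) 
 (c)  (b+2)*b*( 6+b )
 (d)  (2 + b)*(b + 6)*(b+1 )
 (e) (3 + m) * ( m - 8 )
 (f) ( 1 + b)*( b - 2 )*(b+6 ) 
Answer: d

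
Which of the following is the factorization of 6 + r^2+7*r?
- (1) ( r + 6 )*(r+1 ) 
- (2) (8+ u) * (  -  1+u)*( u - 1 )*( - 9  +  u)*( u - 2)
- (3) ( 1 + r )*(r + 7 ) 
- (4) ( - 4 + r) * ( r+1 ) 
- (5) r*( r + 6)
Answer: 1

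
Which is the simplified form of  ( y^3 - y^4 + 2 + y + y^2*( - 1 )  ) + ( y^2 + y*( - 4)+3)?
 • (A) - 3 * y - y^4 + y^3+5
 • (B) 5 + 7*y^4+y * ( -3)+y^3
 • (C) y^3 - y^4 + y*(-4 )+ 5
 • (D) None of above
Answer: A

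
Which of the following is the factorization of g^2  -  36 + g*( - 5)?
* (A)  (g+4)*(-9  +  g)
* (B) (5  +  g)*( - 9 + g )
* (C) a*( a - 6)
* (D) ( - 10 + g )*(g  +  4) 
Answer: A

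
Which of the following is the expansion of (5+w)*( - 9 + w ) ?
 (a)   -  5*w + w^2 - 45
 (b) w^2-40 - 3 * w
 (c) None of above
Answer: c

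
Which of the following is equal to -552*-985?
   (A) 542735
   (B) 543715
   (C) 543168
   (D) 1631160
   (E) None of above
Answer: E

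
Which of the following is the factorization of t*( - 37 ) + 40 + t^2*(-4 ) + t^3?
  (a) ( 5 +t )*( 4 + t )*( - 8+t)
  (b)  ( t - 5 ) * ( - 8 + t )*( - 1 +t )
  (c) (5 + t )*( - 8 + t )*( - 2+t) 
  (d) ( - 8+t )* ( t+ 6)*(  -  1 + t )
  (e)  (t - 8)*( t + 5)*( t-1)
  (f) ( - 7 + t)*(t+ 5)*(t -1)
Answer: e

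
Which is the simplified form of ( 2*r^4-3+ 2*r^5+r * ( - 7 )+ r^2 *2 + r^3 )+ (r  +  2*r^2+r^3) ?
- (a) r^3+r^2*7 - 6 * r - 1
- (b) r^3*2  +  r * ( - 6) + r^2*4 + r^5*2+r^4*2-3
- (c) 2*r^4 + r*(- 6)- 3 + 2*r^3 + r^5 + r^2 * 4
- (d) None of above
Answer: b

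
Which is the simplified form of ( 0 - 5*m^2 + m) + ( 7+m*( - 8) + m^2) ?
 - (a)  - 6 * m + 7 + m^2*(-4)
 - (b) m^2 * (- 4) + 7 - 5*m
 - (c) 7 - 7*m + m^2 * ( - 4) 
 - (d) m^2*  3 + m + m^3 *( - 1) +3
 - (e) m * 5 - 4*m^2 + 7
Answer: c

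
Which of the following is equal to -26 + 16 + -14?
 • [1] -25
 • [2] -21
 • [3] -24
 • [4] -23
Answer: 3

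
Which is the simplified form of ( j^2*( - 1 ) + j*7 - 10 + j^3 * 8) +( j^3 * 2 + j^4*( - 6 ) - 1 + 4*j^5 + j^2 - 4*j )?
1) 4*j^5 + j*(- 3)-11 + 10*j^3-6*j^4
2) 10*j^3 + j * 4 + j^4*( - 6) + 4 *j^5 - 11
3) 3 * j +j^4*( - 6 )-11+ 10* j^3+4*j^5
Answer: 3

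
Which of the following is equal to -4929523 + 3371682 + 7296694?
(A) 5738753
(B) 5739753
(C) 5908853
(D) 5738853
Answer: D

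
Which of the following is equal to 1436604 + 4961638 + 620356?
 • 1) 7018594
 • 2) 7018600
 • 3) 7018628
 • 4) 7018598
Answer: 4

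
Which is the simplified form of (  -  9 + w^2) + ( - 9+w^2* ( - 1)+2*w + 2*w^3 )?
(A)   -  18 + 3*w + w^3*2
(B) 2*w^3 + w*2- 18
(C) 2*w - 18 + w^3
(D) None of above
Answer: B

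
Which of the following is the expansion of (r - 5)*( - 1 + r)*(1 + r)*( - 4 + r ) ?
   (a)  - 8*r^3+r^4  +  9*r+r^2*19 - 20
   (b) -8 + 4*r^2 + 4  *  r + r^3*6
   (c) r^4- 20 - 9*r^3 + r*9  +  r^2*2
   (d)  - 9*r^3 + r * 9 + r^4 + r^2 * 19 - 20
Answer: d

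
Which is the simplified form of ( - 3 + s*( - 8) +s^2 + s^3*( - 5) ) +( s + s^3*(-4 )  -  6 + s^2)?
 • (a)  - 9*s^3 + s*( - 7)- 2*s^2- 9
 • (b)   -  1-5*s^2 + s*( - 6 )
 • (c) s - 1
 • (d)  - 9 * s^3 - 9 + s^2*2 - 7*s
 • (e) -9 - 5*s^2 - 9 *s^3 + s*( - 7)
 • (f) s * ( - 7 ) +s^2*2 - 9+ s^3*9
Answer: d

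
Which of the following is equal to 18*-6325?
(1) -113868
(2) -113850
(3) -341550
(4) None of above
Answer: 2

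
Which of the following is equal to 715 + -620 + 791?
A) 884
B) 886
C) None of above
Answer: B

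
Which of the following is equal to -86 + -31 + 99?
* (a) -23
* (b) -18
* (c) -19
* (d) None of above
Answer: b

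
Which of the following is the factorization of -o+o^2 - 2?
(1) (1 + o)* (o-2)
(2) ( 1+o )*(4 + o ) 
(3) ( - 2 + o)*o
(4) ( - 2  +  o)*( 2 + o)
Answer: 1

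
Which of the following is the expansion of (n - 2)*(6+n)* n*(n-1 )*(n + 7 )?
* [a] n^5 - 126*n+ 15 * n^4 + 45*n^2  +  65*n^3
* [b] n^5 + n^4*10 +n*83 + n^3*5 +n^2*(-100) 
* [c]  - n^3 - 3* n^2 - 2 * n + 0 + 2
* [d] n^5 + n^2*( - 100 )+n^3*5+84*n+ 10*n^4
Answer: d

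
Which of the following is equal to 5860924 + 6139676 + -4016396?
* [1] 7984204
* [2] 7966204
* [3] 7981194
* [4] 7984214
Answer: 1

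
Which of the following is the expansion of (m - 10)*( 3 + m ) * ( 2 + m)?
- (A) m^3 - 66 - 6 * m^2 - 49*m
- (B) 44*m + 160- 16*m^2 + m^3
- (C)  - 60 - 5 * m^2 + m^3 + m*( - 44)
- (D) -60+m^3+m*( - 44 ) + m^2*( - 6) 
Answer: C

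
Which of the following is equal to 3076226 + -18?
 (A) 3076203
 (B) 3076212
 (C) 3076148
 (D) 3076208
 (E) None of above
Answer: D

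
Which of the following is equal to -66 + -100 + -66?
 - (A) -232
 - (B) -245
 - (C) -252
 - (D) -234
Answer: A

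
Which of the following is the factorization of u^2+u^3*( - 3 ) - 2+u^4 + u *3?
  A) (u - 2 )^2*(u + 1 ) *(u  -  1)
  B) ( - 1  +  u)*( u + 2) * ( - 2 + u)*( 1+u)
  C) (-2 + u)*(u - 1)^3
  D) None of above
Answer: D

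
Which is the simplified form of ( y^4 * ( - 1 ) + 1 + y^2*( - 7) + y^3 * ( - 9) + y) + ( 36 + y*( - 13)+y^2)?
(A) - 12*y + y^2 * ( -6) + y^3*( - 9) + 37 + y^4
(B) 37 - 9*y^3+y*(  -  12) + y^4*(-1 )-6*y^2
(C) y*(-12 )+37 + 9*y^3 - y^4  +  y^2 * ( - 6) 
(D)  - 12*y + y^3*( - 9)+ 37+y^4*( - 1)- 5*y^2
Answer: B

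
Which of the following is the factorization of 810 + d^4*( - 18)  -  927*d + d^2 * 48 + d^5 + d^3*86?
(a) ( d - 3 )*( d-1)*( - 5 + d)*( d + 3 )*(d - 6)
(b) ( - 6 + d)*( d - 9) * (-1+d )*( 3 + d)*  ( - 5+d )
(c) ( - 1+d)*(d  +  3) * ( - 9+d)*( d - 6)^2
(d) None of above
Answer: b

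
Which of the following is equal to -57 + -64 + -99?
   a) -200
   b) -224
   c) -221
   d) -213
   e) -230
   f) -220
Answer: f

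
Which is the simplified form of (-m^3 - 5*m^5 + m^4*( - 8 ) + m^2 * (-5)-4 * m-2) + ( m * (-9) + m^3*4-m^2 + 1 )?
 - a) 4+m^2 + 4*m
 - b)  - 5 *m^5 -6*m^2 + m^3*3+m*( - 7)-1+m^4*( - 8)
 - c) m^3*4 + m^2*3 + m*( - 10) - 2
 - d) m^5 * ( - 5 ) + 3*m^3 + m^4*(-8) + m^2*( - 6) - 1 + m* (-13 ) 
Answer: d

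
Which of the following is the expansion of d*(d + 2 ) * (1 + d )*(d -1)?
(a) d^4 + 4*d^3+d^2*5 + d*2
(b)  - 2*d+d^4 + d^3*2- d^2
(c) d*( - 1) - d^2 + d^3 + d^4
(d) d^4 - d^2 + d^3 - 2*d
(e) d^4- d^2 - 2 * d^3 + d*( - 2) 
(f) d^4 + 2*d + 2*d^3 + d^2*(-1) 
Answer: b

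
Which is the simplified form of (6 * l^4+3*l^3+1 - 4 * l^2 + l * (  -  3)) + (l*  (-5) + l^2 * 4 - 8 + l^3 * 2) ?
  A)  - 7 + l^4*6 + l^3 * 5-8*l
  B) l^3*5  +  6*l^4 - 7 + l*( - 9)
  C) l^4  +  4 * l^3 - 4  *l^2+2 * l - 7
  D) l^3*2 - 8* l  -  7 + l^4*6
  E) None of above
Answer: A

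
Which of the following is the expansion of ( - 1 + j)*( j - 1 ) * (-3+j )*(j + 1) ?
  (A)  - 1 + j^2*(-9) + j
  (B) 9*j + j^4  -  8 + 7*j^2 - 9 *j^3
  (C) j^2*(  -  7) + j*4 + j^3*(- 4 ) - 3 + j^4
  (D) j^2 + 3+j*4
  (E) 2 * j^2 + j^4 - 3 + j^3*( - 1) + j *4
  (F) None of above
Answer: F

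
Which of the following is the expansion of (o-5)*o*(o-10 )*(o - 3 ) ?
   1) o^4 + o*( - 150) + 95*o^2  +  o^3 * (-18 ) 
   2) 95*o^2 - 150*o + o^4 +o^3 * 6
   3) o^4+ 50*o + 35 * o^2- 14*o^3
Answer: 1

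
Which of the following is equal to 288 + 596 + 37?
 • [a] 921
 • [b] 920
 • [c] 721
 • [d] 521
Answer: a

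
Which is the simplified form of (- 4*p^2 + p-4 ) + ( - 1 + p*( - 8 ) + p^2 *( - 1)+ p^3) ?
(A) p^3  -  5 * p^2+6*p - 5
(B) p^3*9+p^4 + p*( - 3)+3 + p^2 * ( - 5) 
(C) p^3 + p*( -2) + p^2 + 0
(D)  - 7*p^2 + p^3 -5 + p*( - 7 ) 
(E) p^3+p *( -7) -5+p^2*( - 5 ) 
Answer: E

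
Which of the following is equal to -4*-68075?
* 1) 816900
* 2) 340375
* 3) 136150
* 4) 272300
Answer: 4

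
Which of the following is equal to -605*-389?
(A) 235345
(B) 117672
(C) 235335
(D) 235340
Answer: A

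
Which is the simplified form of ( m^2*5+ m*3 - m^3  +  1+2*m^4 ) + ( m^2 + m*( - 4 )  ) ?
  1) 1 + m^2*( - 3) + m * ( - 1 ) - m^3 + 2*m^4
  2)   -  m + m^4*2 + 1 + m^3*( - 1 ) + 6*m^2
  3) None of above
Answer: 2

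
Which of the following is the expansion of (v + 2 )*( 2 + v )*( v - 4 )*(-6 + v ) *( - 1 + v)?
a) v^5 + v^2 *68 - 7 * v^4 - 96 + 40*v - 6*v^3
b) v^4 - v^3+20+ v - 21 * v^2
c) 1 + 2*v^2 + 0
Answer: a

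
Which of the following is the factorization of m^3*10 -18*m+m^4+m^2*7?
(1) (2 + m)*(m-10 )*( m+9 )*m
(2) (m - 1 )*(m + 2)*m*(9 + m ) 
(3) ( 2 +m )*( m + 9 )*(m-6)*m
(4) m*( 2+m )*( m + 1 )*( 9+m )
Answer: 2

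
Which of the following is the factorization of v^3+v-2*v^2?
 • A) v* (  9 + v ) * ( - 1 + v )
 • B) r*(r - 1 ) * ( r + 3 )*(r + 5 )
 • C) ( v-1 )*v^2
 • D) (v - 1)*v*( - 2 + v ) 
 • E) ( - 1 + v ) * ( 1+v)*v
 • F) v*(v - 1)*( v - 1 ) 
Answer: F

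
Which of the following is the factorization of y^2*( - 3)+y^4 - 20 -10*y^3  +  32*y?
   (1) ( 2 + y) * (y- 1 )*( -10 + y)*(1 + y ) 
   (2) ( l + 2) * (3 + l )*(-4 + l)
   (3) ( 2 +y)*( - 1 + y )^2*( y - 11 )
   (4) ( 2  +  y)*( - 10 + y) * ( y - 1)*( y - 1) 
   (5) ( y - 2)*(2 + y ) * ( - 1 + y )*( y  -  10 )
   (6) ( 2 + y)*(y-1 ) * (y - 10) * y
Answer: 4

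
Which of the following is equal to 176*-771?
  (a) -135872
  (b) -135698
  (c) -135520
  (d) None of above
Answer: d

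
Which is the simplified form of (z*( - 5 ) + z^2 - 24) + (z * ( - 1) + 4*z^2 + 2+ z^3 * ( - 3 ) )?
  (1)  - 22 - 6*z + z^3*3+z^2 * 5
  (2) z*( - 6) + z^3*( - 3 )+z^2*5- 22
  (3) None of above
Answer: 2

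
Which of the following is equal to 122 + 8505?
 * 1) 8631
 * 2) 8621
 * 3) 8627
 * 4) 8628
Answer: 3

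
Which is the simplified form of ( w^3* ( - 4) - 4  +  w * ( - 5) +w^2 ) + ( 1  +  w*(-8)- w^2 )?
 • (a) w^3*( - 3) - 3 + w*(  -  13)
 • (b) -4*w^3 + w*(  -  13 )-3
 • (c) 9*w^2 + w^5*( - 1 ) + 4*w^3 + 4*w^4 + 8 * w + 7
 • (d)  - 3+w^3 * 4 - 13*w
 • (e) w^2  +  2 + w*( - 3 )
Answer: b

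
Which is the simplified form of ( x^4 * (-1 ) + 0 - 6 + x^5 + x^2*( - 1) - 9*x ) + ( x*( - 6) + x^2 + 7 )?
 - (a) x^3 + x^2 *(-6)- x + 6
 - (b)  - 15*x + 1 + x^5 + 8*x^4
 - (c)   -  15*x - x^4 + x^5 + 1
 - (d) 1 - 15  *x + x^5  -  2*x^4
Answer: c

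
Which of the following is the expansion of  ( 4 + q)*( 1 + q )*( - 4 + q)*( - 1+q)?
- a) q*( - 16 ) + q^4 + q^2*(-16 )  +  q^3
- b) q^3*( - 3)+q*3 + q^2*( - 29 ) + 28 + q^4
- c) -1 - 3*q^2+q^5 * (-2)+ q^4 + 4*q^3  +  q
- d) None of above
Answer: d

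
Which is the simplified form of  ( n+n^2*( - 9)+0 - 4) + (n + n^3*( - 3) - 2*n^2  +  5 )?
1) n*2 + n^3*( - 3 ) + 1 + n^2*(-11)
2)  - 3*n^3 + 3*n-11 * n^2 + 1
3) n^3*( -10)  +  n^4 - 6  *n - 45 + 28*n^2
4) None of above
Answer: 1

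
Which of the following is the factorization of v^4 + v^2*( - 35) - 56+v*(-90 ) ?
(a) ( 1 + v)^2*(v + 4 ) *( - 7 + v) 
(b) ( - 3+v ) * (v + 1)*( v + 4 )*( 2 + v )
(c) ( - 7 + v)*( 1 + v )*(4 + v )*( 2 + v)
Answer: c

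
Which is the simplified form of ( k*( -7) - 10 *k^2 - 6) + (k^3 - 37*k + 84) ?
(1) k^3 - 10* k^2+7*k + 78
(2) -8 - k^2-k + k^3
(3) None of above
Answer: 3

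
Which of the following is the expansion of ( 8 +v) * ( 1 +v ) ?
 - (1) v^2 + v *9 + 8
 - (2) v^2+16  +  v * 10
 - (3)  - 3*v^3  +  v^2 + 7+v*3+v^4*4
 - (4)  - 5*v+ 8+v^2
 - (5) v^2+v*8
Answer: 1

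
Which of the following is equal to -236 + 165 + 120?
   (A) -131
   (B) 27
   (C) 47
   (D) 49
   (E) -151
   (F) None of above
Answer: D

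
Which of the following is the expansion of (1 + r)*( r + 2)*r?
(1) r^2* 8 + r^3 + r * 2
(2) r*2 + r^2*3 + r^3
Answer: 2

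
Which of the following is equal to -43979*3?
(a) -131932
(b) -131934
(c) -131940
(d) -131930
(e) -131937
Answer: e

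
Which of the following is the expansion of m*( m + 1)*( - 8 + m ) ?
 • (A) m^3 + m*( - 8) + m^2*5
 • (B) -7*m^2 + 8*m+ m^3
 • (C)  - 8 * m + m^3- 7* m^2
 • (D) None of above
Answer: C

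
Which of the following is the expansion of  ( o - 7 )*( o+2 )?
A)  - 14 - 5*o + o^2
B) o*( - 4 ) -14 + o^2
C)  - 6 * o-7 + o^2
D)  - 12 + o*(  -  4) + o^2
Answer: A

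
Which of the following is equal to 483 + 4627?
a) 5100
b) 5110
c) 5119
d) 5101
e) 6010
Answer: b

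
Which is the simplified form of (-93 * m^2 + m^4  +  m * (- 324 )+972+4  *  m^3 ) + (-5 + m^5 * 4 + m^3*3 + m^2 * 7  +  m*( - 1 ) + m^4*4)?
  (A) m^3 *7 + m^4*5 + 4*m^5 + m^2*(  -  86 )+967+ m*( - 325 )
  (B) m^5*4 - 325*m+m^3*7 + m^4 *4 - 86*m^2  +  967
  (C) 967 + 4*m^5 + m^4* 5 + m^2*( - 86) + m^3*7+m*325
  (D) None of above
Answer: A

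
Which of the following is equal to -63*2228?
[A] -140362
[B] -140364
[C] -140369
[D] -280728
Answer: B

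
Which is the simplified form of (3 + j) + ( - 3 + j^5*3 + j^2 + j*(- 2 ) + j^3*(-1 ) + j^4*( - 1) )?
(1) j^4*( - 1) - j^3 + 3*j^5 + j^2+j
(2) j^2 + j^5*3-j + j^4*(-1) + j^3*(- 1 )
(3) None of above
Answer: 2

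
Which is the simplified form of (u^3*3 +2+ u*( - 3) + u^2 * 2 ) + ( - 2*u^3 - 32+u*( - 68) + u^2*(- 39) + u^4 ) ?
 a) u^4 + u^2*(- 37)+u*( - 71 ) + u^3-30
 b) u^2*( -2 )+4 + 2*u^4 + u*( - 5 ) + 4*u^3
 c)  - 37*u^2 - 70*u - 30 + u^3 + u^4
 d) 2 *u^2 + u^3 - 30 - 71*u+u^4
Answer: a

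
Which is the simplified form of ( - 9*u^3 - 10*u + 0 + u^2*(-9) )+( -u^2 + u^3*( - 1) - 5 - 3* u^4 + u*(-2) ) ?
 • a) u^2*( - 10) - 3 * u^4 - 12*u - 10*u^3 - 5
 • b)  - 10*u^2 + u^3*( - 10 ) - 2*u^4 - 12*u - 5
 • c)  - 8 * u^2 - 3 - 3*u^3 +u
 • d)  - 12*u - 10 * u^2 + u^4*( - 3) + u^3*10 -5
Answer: a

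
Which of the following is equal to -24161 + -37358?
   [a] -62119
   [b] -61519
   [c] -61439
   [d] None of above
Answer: b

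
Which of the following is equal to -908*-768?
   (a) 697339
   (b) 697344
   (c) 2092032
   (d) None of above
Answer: b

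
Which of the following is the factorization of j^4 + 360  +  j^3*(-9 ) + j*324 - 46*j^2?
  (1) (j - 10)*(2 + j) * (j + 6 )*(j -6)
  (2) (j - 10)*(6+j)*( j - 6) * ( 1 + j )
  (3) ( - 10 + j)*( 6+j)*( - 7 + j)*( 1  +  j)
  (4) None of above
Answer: 2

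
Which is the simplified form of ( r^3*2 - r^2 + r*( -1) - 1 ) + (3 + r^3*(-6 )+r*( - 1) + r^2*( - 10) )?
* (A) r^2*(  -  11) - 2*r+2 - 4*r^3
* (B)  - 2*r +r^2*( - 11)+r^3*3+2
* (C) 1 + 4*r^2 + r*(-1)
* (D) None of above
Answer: A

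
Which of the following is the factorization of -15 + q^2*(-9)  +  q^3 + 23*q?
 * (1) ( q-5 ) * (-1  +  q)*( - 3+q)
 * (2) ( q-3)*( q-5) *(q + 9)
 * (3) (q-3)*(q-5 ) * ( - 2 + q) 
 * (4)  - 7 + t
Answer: 1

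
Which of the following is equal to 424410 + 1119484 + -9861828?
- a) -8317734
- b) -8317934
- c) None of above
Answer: b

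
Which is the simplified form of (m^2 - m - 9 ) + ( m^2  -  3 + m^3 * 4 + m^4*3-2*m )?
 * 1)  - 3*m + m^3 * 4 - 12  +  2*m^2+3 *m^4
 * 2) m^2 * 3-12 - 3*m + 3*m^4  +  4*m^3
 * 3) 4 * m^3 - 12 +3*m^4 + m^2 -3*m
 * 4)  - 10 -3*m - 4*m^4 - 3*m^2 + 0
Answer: 1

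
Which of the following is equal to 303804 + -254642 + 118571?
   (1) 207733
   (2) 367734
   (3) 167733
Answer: 3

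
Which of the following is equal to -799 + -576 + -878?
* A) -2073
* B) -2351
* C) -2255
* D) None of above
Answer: D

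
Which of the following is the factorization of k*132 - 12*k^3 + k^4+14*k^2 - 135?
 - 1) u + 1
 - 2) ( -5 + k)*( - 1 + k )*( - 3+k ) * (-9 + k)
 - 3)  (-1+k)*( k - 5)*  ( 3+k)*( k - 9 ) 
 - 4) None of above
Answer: 3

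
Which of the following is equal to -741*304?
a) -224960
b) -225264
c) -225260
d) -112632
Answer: b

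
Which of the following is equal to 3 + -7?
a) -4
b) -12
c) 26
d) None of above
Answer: a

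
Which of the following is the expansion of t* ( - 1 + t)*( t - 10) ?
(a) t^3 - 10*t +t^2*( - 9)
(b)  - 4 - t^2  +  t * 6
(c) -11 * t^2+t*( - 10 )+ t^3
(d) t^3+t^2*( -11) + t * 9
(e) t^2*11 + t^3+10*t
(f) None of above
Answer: f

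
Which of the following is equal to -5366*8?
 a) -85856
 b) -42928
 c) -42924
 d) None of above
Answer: b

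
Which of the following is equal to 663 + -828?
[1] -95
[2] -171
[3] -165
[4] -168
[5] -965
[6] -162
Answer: 3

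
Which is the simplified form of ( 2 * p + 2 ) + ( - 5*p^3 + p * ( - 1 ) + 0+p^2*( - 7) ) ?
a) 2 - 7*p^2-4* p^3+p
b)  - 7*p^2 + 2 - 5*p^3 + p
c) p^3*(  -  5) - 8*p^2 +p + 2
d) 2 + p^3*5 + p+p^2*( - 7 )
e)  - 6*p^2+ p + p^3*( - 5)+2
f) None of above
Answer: b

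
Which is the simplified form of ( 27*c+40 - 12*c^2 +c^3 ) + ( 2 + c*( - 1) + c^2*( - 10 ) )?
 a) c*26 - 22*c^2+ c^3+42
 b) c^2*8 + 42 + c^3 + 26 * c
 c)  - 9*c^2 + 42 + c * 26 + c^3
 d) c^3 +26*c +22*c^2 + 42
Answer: a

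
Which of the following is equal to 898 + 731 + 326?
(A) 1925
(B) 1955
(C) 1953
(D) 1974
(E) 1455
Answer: B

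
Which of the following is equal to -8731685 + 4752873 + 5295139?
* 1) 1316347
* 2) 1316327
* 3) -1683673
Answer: 2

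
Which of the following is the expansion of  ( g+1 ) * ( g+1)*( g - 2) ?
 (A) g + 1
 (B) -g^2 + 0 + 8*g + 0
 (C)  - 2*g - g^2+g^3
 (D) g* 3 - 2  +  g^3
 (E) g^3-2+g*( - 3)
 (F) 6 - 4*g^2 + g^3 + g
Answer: E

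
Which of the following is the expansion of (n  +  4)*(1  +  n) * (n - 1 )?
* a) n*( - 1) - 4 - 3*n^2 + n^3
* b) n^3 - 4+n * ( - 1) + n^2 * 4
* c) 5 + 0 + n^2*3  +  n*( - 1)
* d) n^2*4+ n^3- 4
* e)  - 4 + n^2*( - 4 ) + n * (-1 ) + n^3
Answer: b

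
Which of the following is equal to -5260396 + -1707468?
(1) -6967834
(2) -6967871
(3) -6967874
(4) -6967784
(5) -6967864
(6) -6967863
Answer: 5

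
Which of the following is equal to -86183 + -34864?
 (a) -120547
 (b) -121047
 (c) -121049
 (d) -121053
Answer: b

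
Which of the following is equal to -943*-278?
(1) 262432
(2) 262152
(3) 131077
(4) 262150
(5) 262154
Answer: 5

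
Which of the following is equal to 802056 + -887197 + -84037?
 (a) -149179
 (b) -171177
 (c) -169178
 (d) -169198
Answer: c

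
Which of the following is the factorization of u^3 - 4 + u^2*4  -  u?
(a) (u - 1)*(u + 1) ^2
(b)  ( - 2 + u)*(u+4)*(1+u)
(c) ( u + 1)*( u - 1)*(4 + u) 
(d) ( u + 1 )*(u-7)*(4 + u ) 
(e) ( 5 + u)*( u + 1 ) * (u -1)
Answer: c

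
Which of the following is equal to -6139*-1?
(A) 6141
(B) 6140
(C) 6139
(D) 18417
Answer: C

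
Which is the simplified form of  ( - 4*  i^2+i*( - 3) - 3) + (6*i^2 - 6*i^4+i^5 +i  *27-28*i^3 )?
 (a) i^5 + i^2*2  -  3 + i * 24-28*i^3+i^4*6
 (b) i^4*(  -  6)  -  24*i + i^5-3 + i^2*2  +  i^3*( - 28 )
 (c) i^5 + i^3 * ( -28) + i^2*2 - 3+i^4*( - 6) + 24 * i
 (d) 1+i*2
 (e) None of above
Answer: c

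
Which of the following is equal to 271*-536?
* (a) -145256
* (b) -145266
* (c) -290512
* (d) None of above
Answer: a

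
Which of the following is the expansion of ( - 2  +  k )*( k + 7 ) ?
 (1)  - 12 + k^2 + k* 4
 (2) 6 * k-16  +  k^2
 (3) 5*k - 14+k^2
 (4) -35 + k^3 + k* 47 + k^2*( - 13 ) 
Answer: 3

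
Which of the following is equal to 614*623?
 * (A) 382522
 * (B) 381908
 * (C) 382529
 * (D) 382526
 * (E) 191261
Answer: A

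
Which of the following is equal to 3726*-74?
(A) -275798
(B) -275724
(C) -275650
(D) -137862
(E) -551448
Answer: B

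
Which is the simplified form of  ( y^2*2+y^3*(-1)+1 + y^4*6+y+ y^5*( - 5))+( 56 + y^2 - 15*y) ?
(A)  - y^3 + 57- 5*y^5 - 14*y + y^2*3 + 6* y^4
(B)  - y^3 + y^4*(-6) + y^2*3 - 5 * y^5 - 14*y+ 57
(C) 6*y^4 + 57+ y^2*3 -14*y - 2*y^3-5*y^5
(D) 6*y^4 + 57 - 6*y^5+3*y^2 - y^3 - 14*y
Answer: A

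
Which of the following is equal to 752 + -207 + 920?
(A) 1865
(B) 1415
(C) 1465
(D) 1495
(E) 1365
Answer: C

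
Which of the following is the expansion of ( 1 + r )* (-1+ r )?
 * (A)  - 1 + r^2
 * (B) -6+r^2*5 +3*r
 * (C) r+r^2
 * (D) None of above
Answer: A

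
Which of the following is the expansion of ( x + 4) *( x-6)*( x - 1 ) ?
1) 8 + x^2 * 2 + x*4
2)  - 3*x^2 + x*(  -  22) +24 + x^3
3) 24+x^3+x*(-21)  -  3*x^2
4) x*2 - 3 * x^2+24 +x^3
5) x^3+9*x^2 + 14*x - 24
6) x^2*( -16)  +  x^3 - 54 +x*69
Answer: 2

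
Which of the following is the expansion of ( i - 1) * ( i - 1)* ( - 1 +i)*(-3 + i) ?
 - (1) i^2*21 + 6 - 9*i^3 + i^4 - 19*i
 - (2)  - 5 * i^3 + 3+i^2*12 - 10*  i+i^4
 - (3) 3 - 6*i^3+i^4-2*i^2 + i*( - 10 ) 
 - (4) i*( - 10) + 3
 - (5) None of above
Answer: 5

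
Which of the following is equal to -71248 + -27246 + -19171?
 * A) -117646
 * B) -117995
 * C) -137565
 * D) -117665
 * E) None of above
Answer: D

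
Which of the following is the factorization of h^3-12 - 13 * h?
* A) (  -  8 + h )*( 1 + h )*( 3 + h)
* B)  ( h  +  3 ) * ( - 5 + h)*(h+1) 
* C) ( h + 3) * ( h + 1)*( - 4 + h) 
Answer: C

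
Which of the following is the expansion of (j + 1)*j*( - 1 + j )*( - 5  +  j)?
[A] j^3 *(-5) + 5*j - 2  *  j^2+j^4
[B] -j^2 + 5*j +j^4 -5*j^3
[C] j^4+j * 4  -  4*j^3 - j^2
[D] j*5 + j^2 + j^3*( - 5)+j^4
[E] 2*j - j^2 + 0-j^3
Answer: B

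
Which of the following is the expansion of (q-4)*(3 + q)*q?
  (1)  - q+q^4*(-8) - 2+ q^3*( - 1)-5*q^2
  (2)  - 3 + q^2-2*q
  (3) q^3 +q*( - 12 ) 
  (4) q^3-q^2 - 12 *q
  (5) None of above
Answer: 4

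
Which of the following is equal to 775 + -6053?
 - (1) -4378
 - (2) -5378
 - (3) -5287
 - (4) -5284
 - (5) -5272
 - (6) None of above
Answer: 6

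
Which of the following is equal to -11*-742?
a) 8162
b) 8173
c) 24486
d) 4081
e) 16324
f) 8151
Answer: a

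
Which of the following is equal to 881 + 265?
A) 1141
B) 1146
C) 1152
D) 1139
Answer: B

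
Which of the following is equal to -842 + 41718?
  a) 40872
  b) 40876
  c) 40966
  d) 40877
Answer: b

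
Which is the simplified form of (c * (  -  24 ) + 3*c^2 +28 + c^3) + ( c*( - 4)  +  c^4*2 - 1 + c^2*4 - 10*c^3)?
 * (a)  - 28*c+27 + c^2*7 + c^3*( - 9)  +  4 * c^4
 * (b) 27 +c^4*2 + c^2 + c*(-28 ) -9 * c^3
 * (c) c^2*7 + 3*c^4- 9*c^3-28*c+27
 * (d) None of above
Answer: d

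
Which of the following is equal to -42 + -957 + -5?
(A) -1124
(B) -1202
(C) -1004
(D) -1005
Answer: C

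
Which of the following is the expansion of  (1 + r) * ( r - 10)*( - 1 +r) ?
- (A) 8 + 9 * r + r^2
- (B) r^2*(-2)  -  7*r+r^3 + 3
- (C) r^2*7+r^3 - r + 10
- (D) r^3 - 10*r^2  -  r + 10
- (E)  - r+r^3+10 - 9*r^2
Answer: D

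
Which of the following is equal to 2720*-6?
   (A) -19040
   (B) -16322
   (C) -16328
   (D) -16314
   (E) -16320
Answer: E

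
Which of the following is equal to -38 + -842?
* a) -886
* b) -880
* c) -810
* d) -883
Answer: b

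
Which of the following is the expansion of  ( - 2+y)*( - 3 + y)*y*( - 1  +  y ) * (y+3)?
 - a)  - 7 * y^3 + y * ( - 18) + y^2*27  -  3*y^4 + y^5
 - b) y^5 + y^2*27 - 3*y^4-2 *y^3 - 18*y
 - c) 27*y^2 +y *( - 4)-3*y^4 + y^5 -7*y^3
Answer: a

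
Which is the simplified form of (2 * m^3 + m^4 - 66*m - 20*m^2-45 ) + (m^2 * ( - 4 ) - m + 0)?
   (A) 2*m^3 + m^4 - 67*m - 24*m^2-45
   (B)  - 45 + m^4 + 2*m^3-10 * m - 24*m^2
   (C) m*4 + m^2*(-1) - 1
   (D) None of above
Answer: A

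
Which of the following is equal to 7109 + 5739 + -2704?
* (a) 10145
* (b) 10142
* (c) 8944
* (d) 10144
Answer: d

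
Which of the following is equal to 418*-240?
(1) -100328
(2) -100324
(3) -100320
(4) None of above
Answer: 3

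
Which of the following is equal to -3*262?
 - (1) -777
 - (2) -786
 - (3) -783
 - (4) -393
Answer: 2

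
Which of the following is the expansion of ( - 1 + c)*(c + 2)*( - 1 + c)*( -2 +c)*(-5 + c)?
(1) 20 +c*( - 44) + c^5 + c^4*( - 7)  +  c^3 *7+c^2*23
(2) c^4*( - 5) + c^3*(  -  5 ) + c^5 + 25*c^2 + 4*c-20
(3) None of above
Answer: 1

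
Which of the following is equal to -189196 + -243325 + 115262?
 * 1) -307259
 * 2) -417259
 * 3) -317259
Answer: 3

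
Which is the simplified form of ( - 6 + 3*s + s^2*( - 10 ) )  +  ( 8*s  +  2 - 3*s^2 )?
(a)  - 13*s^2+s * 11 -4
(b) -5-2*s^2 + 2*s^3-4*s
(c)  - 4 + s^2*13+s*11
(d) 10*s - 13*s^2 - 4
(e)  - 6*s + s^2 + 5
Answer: a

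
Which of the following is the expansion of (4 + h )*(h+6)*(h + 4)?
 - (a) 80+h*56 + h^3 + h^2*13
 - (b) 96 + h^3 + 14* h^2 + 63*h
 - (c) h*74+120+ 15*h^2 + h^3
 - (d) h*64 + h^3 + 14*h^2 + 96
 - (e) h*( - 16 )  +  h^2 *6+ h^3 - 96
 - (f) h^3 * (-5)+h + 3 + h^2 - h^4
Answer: d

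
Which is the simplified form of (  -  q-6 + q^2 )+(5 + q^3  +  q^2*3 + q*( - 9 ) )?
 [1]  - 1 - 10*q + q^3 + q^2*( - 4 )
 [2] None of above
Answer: 2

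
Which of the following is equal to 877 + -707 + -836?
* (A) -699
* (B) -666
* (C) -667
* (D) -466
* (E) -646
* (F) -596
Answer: B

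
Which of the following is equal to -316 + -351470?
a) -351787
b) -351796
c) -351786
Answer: c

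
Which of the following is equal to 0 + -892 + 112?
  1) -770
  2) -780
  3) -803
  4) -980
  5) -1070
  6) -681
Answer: 2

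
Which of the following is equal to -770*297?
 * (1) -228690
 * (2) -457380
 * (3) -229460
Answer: 1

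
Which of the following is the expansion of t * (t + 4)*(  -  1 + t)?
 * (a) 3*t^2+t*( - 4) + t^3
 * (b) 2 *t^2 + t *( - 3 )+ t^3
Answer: a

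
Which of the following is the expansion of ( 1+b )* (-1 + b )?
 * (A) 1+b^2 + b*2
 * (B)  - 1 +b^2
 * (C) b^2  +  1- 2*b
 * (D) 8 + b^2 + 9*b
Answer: B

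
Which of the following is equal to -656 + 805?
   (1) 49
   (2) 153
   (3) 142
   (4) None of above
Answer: 4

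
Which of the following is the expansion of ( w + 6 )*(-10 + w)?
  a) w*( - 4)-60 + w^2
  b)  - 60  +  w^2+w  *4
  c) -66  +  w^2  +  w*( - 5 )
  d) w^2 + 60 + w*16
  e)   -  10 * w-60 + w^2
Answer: a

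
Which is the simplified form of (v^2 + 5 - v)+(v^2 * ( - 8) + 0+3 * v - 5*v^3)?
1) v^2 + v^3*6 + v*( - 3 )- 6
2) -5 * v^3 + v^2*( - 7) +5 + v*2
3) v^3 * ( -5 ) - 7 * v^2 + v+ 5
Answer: 2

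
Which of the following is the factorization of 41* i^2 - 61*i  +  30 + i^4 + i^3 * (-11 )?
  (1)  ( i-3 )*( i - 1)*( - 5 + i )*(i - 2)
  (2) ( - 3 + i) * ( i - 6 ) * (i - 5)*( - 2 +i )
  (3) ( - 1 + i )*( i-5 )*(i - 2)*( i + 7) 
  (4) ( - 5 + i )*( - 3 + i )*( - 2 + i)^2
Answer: 1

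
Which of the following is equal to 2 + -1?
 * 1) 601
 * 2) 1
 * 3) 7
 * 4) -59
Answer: 2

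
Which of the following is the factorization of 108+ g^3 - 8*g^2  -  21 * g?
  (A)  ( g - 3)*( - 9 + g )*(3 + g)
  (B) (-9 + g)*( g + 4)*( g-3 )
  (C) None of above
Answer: B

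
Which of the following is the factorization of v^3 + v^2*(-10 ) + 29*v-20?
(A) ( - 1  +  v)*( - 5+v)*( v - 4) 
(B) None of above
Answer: A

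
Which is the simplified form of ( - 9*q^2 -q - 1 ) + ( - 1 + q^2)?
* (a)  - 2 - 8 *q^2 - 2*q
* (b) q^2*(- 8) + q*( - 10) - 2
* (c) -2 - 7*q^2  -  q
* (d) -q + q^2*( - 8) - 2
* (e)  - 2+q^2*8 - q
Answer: d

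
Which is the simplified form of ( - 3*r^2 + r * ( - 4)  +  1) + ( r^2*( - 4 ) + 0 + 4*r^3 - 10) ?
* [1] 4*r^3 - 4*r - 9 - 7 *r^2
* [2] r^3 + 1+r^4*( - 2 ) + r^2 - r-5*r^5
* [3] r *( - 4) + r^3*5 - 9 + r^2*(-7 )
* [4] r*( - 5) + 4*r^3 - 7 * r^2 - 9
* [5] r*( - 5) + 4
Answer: 1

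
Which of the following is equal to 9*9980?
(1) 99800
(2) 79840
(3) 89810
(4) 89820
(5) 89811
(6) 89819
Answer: 4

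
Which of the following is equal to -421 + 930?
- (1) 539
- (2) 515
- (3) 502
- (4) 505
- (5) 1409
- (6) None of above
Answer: 6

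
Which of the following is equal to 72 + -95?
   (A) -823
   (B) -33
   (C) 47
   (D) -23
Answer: D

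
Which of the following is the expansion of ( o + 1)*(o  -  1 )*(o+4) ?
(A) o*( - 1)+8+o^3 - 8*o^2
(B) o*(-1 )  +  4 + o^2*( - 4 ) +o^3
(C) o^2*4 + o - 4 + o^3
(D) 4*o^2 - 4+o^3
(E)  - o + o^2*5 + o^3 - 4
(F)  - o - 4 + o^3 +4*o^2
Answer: F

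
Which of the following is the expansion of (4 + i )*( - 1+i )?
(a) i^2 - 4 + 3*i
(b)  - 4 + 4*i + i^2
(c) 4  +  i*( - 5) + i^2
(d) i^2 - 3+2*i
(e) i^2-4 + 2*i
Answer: a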